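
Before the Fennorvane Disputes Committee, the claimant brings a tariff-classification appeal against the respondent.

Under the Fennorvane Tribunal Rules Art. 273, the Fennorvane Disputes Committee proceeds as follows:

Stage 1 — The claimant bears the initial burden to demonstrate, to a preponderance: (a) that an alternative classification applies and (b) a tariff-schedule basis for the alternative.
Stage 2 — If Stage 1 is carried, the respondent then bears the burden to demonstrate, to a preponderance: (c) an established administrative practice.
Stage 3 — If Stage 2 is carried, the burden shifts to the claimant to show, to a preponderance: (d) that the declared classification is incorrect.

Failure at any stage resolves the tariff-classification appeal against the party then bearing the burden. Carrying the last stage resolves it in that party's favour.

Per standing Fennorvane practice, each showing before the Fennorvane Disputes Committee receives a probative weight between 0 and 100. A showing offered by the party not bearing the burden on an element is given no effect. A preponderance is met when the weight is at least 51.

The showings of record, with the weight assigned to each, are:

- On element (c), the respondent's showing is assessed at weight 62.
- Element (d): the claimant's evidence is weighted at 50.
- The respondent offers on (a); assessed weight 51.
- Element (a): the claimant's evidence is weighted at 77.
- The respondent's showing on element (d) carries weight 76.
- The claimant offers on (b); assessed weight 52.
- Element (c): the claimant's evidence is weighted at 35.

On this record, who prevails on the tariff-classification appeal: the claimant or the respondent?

respondent

Stage 1 — burden on claimant; standard: a preponderance (weight is at least 51).
    (a): 77 (respondent's 51 disregarded) ≥ 51 [met]
    (b): 52 ≥ 51 [met]
  Stage 1 is satisfied; the onus moves to the respondent.
Stage 2 — burden on respondent; standard: a preponderance (weight is at least 51).
    (c): 62 (claimant's 35 disregarded) ≥ 51 [met]
  Stage 2 is satisfied; the onus moves to the claimant.
Stage 3 — burden on claimant; standard: a preponderance (weight is at least 51).
    (d): 50 (respondent's 76 disregarded) < 51 [not met]
  Stage 3 not carried; the claimant fails its burden.
The respondent prevails.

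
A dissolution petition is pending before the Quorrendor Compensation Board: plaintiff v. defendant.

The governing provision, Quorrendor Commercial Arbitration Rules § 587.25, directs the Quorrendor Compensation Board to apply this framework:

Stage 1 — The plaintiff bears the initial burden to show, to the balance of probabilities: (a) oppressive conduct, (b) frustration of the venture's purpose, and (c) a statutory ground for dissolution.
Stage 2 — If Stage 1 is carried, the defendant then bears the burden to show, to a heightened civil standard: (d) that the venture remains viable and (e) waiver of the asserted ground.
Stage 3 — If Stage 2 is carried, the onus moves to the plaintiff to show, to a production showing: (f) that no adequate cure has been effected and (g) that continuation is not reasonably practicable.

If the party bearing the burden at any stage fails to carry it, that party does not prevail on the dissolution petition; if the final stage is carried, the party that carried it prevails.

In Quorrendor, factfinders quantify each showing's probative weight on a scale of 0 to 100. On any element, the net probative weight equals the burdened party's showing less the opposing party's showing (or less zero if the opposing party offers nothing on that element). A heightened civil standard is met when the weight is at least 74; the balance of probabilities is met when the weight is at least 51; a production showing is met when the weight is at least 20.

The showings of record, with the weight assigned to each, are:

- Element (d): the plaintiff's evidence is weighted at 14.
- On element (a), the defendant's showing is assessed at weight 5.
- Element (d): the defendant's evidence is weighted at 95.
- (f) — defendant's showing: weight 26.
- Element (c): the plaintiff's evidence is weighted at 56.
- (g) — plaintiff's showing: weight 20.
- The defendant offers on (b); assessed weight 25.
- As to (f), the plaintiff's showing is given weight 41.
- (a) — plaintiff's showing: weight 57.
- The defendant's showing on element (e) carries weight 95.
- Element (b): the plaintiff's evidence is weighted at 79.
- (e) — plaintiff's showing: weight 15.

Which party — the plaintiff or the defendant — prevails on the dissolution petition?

defendant

Stage 1 (plaintiff, the balance of probabilities, weight is at least 51): (a) net 57−5=52 ≥ 51 — meets; (b) net 79−25=54 ≥ 51 — meets; (c) 56 ≥ 51 — meets.
  All elements met. The burden passes to the defendant.
Stage 2 (defendant, a heightened civil standard, weight is at least 74): (d) net 95−14=81 ≥ 74 — meets; (e) net 95−15=80 ≥ 74 — meets.
  All elements met. The burden passes to the plaintiff.
Stage 3 (plaintiff, a production showing, weight is at least 20): (f) net 41−26=15 < 20 — fails; (g) 20 ≥ 20 — meets.
  The plaintiff does not carry Stage 3.
The defendant prevails.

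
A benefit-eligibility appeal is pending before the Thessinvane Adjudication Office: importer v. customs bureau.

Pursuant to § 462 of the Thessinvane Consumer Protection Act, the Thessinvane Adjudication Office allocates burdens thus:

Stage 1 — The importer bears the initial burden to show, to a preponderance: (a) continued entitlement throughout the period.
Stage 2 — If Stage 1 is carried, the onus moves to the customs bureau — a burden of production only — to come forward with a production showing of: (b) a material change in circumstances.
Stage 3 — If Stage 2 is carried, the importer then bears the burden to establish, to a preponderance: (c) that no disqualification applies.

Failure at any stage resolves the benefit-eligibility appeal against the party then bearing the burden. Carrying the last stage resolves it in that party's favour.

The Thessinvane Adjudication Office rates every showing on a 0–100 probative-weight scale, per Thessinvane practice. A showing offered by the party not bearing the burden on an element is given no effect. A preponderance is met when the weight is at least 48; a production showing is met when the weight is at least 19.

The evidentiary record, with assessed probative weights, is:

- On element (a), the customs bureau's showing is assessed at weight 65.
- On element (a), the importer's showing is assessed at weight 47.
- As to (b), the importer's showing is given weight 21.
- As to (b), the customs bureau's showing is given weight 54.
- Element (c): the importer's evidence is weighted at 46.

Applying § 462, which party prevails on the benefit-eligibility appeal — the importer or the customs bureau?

Stage 1 — burden on importer; standard: a preponderance (weight is at least 48).
    (a): 47 (customs bureau's 65 disregarded) < 48 [not met]
  Stage 1 not carried; the importer fails its burden.
The customs bureau prevails.

customs bureau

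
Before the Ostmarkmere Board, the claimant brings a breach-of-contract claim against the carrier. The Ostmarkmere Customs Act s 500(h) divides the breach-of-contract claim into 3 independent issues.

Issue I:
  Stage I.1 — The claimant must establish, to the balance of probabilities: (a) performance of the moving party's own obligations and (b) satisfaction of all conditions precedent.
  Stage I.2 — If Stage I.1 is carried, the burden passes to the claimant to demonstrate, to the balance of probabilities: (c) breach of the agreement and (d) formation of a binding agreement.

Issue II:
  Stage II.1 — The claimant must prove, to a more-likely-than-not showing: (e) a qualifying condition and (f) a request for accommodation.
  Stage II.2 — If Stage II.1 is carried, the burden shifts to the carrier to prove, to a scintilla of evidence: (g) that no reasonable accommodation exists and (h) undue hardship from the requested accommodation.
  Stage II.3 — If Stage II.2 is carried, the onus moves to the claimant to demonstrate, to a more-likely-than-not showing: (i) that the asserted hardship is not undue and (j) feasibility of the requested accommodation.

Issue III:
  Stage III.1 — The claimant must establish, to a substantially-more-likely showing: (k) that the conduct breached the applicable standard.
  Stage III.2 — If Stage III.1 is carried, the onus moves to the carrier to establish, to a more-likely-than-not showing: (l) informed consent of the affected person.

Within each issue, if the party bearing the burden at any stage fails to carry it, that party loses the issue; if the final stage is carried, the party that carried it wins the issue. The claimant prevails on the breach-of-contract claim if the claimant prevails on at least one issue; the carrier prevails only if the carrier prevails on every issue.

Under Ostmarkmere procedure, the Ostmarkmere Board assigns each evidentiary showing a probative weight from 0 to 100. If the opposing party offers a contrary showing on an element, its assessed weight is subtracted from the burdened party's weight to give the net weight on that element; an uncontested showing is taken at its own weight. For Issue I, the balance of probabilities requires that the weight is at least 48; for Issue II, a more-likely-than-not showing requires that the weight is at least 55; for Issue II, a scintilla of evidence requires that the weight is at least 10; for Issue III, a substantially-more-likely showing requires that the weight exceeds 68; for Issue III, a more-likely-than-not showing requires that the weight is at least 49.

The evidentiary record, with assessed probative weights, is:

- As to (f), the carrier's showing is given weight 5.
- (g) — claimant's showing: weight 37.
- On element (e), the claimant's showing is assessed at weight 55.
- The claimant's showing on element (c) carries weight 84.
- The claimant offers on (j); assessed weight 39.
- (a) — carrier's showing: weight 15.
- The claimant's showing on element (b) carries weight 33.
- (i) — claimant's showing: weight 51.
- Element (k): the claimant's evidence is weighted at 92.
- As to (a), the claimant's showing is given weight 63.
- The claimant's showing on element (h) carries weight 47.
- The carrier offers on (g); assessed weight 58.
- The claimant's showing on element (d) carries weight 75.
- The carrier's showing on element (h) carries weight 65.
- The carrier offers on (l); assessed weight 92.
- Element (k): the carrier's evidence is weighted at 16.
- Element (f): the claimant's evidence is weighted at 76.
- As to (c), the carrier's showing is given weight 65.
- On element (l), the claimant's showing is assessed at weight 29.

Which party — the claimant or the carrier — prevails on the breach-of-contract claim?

carrier

— Issue I —
Stage I.1 (claimant, the balance of probabilities, weight is at least 48): (a) net 63−15=48 ≥ 48 — meets; (b) 33 < 48 — fails.
  Not every element is met, so the claimant fails to carry Stage I.1.
The carrier prevails on this issue.
— Issue II —
Stage II.1 (claimant, a more-likely-than-not showing, weight is at least 55): (e) 55 ≥ 55 — meets; (f) net 76−5=71 ≥ 55 — meets.
  The claimant carries Stage II.1; the carrier now bears the burden.
Stage II.2 (carrier, a scintilla of evidence, weight is at least 10): (g) net 58−37=21 ≥ 10 — meets; (h) net 65−47=18 ≥ 10 — meets.
  The carrier carries Stage II.2; the claimant now bears the burden.
Stage II.3 (claimant, a more-likely-than-not showing, weight is at least 55): (i) 51 < 55 — fails; (j) 39 < 55 — fails.
  The claimant does not carry Stage II.3.
So the carrier prevails on this issue.
— Issue III —
At Stage III.1 the claimant must meet a substantially-more-likely showing (weight exceeds 68): on (k) the weight is 92 less the opposing 16 gives net 76, > 68, so (k) meets the standard.
  All elements met. The burden passes to the carrier.
At Stage III.2 the carrier must meet a more-likely-than-not showing (weight is at least 49): on (l) the weight is 92 less the opposing 29 gives net 63, which does reach 49, so (l) meets the standard.
  All elements met at the final stage.
Every stage carried; the carrier prevails on this issue.
Per-issue: Issue I → carrier; Issue II → carrier; Issue III → carrier. The claimant must prevail on at least one issue; overall, the carrier prevails.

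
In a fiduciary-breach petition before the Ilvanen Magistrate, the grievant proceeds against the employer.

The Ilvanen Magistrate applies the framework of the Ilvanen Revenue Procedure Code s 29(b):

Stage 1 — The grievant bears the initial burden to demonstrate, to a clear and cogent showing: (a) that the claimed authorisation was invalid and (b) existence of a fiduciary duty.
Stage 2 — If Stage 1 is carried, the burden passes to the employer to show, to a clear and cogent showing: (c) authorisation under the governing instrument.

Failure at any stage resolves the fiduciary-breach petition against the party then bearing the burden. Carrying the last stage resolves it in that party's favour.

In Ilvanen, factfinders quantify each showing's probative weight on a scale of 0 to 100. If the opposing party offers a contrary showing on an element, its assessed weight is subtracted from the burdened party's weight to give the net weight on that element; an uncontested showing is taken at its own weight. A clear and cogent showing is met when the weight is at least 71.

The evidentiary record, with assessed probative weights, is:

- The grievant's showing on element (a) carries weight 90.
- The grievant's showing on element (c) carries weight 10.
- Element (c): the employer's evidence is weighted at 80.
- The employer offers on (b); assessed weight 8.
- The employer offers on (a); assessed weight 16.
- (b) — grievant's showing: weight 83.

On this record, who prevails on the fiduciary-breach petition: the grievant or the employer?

Stage 1 (grievant, a clear and cogent showing, weight is at least 71): (a) net 90−16=74 ≥ 71 — meets; (b) net 83−8=75 ≥ 71 — meets.
  Stage 1 is satisfied; the onus moves to the employer.
Stage 2 (employer, a clear and cogent showing, weight is at least 71): (c) net 80−10=70 < 71 — fails.
  Stage 2 not carried; the employer fails its burden.
The grievant prevails.

grievant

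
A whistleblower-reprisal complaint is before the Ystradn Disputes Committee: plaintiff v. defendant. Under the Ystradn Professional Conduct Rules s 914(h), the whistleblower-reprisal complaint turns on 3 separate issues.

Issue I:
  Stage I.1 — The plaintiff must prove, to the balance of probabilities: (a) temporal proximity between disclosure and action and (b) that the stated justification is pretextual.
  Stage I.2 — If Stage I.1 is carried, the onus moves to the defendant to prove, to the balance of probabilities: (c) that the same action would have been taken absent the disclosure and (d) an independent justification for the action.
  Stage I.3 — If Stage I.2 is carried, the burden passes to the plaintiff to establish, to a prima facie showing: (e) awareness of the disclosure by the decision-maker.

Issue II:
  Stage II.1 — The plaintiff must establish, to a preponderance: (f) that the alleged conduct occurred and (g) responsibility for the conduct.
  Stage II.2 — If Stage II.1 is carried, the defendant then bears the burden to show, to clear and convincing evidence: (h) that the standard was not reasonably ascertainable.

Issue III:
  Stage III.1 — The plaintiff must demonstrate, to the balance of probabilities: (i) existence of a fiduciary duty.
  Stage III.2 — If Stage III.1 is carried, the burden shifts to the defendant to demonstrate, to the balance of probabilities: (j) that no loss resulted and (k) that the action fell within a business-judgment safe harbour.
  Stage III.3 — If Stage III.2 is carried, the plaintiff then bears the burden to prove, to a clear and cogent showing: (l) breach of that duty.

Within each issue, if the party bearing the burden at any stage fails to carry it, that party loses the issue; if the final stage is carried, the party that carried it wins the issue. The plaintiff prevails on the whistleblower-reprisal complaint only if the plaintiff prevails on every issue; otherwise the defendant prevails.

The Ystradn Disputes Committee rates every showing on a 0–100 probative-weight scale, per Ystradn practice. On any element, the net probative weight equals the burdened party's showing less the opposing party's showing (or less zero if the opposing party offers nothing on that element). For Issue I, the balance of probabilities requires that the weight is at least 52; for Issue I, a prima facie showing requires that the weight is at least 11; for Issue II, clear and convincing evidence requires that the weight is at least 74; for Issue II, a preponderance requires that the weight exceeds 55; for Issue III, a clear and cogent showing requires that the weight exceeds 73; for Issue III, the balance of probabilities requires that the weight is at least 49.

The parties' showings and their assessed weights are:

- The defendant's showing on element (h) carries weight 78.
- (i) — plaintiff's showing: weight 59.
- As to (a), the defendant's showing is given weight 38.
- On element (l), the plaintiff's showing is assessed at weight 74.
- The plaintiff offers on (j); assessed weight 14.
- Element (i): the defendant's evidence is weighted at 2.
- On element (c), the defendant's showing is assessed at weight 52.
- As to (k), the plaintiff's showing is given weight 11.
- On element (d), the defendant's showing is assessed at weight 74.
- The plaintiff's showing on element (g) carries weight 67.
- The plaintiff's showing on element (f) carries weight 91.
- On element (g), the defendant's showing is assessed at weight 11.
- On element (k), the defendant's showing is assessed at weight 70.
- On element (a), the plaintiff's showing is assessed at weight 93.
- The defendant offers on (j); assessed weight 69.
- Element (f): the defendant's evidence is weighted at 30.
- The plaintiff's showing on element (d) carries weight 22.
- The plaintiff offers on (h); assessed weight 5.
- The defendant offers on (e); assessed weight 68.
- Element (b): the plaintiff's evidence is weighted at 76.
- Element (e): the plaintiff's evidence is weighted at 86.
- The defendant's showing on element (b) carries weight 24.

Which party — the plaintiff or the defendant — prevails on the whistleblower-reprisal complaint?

plaintiff

— Issue I —
Stage I.1 — burden on plaintiff; standard: the balance of probabilities (weight is at least 52).
    (a): 93 − 38 = 55 ≥ 52 [met]
    (b): 76 − 24 = 52 ≥ 52 [met]
  Stage I.1 is satisfied; the onus moves to the defendant.
Stage I.2 — burden on defendant; standard: the balance of probabilities (weight is at least 52).
    (c): 52 ≥ 52 [met]
    (d): 74 − 22 = 52 ≥ 52 [met]
  Stage I.2 is satisfied; the onus moves to the plaintiff.
Stage I.3 — burden on plaintiff; standard: a prima facie showing (weight is at least 11).
    (e): 86 − 68 = 18 ≥ 11 [met]
  The plaintiff carries the last stage.
With every stage satisfied, the plaintiff prevails on this issue.
— Issue II —
Stage II.1 — burden on plaintiff; standard: a preponderance (weight exceeds 55).
    (f): 91 − 30 = 61 > 55 [met]
    (g): 67 − 11 = 56 > 55 [met]
  Stage II.1 is satisfied; the onus moves to the defendant.
Stage II.2 — burden on defendant; standard: clear and convincing evidence (weight is at least 74).
    (h): 78 − 5 = 73 < 74 [not met]
  Not every element is met, so the defendant fails to carry Stage II.2.
The analysis ends at Stage II.2; the plaintiff prevails on this issue.
— Issue III —
At Stage III.1 the plaintiff must meet the balance of probabilities (weight is at least 49): on (i) the weight is 59 less the opposing 2 gives net 57, which does reach 49, so (i) meets the standard.
  Stage III.1 carried; the burden shifts to the defendant.
At Stage III.2 the defendant must meet the balance of probabilities (weight is at least 49): on (j) the weight is 69 less the opposing 14 gives net 55, which does reach 49, so (j) meets the standard; on (k) the weight is 70 less the opposing 11 gives net 59, which does reach 49, so (k) meets the standard.
  Stage III.2 is satisfied; the onus moves to the plaintiff.
At Stage III.3 the plaintiff must meet a clear and cogent showing (weight exceeds 73): on (l) the weight is 74, > 73, so (l) meets the standard.
  The plaintiff carries the last stage.
All stages carried — the plaintiff prevails on this issue.
Per-issue: Issue I → plaintiff; Issue II → plaintiff; Issue III → plaintiff. The plaintiff must prevail on every issue; overall, the plaintiff prevails.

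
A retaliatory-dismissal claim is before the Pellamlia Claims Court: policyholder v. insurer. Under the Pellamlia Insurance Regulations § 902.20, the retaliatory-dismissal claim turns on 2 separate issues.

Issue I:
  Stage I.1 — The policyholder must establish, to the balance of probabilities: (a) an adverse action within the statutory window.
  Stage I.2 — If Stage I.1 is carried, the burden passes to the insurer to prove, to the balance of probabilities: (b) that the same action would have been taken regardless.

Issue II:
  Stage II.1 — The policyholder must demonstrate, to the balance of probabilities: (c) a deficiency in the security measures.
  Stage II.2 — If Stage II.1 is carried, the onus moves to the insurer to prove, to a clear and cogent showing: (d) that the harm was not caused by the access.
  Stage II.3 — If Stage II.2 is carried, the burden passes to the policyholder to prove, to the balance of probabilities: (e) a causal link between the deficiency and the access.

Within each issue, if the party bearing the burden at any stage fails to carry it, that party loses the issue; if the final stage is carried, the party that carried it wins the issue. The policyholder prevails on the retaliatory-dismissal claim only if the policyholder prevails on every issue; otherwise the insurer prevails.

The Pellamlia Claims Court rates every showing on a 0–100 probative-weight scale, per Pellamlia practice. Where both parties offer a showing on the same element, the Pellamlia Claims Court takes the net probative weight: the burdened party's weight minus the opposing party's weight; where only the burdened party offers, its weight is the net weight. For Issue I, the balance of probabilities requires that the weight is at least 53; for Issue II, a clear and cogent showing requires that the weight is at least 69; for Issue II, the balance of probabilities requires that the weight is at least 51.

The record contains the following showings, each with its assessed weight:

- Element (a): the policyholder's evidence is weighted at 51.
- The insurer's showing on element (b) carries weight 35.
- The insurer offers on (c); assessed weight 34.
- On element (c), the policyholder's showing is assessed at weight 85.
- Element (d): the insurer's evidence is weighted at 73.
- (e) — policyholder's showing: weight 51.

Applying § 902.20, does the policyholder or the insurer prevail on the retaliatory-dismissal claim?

— Issue I —
At Stage I.1 the policyholder must meet the balance of probabilities (weight is at least 53): on (a) the weight is 51, which does not reach 53, so (a) does not meet the standard.
  The policyholder does not carry Stage I.1.
The analysis ends at Stage I.1; the insurer prevails on this issue.
— Issue II —
Stage II.1 (policyholder, the balance of probabilities, weight is at least 51): (c) net 85−34=51 ≥ 51 — meets.
  The policyholder carries Stage II.1; the insurer now bears the burden.
Stage II.2 (insurer, a clear and cogent showing, weight is at least 69): (d) 73 ≥ 69 — meets.
  All elements met. The burden passes to the policyholder.
Stage II.3 (policyholder, the balance of probabilities, weight is at least 51): (e) 51 ≥ 51 — meets.
  The policyholder carries the last stage.
Every stage carried; the policyholder prevails on this issue.
Per-issue: Issue I → insurer; Issue II → policyholder. The policyholder must prevail on every issue; overall, the insurer prevails.

insurer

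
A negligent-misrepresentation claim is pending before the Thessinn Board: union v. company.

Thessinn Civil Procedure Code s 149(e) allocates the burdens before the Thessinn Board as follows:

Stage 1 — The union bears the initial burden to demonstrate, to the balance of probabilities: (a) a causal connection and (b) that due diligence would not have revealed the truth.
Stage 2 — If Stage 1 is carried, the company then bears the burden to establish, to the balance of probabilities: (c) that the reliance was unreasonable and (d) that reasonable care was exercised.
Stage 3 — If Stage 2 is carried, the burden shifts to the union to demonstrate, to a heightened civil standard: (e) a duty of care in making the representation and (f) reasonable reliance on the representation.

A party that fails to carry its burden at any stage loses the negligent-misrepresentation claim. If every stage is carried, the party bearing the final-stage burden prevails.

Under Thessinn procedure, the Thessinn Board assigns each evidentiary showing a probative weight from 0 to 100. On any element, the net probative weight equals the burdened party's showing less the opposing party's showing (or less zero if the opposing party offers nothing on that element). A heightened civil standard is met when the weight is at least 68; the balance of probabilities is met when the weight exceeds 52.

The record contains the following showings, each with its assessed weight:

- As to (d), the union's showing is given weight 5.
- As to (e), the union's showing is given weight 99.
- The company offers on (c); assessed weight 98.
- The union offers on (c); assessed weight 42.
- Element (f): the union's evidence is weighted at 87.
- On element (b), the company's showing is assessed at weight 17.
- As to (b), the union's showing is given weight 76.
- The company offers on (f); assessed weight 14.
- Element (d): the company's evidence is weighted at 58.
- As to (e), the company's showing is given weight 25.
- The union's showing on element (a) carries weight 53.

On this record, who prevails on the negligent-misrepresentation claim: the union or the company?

union

At Stage 1 the union must meet the balance of probabilities (weight exceeds 52): on (a) the weight is 53, which does exceed 52, so (a) meets the standard; on (b) the weight is 76 less the opposing 17 gives net 59, > 52, so (b) meets the standard.
  The union carries Stage 1; the company now bears the burden.
At Stage 2 the company must meet the balance of probabilities (weight exceeds 52): on (c) the weight is 98 less the opposing 42 gives net 56, which does exceed 52, so (c) meets the standard; on (d) the weight is 58 less the opposing 5 gives net 53, which does exceed 52, so (d) meets the standard.
  Stage 2 carried; the burden shifts to the union.
At Stage 3 the union must meet a heightened civil standard (weight is at least 68): on (e) the weight is 99 less the opposing 25 gives net 74, ≥ 68, so (e) meets the standard; on (f) the weight is 87 less the opposing 14 gives net 73, which does reach 68, so (f) meets the standard.
  Stage 3 carried; the final stage is satisfied.
All stages carried — the union prevails.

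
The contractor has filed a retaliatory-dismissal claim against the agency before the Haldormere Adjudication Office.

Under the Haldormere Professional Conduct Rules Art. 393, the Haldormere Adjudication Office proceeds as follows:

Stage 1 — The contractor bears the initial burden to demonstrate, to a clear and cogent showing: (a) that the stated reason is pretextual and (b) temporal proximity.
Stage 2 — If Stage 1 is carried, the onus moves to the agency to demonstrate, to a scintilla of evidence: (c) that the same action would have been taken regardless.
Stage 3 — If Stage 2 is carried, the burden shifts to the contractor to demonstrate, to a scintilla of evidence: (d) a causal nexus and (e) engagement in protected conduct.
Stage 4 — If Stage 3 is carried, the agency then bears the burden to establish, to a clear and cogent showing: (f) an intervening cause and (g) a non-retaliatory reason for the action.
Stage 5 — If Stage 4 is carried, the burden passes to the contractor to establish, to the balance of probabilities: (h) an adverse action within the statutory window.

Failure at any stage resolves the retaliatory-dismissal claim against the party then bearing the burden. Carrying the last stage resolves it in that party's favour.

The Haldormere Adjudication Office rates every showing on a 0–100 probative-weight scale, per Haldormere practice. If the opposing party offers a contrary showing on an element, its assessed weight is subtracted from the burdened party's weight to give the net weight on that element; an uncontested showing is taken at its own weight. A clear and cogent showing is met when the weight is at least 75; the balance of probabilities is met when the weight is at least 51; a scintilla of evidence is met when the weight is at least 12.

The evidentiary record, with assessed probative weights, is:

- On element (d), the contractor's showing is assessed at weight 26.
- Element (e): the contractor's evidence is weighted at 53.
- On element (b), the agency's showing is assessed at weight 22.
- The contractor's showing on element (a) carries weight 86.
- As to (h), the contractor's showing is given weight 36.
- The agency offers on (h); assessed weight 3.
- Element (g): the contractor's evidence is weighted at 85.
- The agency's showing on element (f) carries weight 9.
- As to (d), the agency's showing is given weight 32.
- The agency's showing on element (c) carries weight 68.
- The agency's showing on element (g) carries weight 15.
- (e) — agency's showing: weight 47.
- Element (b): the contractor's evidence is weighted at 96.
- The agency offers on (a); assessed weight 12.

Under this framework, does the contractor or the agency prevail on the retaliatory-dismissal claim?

agency

Stage 1 (contractor, a clear and cogent showing, weight is at least 75): (a) net 86−12=74 < 75 — fails; (b) net 96−22=74 < 75 — fails.
  Not every element is met, so the contractor fails to carry Stage 1.
So the agency prevails.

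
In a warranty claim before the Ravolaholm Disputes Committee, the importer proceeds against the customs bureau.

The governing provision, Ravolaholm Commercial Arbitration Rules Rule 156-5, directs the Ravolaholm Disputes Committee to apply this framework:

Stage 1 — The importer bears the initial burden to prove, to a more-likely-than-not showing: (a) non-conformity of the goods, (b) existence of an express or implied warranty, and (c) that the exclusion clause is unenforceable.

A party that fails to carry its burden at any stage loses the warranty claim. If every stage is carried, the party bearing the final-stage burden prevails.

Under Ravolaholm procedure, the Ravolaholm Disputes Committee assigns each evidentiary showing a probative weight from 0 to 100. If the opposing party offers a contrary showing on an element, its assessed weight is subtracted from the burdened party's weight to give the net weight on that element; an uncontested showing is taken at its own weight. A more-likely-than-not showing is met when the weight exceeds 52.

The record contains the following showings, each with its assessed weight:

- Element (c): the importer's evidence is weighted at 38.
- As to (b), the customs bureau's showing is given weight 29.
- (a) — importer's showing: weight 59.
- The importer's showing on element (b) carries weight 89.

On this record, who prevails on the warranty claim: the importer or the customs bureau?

customs bureau

At Stage 1 the importer must meet a more-likely-than-not showing (weight exceeds 52): on (a) the weight is 59, > 52, so (a) meets the standard; on (b) the weight is 89 less the opposing 29 gives net 60, which does exceed 52, so (b) meets the standard; on (c) the weight is 38, ≤ 52, so (c) does not meet the standard.
  The importer does not carry Stage 1.
The customs bureau prevails.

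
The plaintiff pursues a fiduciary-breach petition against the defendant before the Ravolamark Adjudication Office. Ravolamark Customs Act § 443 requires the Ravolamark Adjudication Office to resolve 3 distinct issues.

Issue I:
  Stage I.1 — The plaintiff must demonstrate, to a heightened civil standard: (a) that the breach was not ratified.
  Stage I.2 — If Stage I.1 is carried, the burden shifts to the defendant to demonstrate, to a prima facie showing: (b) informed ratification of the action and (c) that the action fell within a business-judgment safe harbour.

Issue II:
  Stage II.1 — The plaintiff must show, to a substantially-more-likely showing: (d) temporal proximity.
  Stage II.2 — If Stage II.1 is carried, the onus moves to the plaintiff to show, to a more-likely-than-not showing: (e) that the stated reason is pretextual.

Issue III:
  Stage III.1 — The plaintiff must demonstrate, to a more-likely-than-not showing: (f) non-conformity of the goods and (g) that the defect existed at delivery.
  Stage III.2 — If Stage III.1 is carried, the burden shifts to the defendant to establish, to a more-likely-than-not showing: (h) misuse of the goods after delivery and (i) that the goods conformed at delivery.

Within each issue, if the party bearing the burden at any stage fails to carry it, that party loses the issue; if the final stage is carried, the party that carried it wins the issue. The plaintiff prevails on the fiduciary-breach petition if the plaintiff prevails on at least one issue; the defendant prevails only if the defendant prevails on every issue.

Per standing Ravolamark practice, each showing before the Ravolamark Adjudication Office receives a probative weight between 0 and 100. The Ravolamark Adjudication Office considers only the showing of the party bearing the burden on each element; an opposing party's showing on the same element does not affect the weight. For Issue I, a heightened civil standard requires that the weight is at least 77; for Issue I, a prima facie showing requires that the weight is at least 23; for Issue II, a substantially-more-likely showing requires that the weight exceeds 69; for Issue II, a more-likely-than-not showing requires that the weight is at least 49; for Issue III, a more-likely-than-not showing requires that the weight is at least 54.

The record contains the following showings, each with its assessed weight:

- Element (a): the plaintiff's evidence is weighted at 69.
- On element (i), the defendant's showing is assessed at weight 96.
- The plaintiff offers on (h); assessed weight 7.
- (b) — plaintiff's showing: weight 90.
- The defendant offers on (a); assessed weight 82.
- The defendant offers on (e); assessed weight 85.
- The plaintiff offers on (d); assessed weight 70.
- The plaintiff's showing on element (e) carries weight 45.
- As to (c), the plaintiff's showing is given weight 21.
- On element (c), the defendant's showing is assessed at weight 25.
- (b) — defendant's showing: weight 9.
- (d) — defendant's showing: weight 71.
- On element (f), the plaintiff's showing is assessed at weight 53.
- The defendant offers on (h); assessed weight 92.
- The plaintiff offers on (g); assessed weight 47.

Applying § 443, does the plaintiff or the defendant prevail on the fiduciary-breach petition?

defendant

— Issue I —
Stage I.1 — burden on plaintiff; standard: a heightened civil standard (weight is at least 77).
    (a): 69 (defendant's 82 disregarded) < 77 [not met]
  Not every element is met, so the plaintiff fails to carry Stage I.1.
So the defendant prevails on this issue.
— Issue II —
At Stage II.1 the plaintiff must meet a substantially-more-likely showing (weight exceeds 69): on (d) the weight is 70 (the defendant's 71 is given no effect), which does exceed 69, so (d) meets the standard.
  Stage II.1 is satisfied; the plaintiff continues to bear the burden.
At Stage II.2 the plaintiff must meet a more-likely-than-not showing (weight is at least 49): on (e) the weight is 45 (the defendant's 85 is given no effect), which does not reach 49, so (e) does not meet the standard.
  Stage II.2 not carried; the plaintiff fails its burden.
The analysis ends at Stage II.2; the defendant prevails on this issue.
— Issue III —
Stage III.1 — burden on plaintiff; standard: a more-likely-than-not showing (weight is at least 54).
    (f): 53 < 54 [not met]
    (g): 47 < 54 [not met]
  Stage III.1 not carried; the plaintiff fails its burden.
The defendant prevails on this issue.
Per-issue: Issue I → defendant; Issue II → defendant; Issue III → defendant. The plaintiff must prevail on at least one issue; overall, the defendant prevails.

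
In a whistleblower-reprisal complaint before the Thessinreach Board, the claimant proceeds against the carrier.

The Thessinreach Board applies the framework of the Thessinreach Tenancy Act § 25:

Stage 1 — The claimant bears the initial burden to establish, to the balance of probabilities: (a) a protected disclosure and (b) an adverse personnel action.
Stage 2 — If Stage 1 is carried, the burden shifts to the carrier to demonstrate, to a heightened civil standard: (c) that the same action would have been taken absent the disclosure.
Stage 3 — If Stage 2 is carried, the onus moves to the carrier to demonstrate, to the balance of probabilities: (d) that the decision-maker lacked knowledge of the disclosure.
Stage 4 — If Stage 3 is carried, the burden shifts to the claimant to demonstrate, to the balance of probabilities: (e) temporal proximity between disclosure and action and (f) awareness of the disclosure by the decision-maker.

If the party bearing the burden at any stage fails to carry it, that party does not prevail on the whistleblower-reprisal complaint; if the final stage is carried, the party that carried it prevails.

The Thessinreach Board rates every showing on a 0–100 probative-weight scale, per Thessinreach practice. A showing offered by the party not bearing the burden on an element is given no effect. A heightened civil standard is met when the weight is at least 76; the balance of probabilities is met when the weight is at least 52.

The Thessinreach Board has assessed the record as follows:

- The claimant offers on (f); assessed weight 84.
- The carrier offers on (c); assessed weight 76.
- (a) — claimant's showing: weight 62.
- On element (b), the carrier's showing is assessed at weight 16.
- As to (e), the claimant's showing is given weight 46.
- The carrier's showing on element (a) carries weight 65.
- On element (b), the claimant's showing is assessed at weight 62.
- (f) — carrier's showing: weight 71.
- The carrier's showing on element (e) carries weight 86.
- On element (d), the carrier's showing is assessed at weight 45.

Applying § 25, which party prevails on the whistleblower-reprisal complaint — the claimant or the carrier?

Stage 1 (claimant, the balance of probabilities, weight is at least 52): (a) 62 (carrier's 65 disregarded) ≥ 52 — meets; (b) 62 (carrier's 16 disregarded) ≥ 52 — meets.
  The claimant carries Stage 1; the carrier now bears the burden.
Stage 2 (carrier, a heightened civil standard, weight is at least 76): (c) 76 ≥ 76 — meets.
  Stage 2 is satisfied; the carrier continues to bear the burden.
Stage 3 (carrier, the balance of probabilities, weight is at least 52): (d) 45 < 52 — fails.
  The carrier does not carry Stage 3.
The analysis ends at Stage 3; the claimant prevails.

claimant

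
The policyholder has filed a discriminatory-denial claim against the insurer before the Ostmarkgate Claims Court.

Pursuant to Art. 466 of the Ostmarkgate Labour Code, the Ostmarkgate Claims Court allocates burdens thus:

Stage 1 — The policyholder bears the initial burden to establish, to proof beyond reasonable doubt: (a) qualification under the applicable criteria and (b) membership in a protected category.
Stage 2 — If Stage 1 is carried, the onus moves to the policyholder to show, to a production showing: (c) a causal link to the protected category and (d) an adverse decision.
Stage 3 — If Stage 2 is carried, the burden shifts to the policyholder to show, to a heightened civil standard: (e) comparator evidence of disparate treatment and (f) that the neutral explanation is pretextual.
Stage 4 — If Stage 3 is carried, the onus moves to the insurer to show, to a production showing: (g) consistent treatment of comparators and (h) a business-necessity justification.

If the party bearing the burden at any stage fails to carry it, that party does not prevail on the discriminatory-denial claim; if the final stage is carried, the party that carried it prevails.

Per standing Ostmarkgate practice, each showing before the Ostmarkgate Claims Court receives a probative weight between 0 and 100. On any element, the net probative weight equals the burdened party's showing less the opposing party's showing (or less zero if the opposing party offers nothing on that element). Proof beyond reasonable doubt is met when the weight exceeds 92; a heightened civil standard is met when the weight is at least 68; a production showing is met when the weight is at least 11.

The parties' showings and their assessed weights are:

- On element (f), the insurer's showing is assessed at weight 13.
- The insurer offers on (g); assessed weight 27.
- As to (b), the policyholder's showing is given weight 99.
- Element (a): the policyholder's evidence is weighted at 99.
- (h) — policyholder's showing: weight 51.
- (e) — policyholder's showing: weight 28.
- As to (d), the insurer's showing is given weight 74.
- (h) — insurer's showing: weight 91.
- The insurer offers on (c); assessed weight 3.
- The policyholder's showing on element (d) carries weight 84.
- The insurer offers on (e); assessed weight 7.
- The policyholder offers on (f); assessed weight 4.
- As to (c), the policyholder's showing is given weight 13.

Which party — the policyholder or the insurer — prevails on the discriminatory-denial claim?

At Stage 1 the policyholder must meet proof beyond reasonable doubt (weight exceeds 92): on (a) the weight is 99, which does exceed 92, so (a) meets the standard; on (b) the weight is 99, which does exceed 92, so (b) meets the standard.
  Stage 1 carried; the burden remains with the policyholder.
At Stage 2 the policyholder must meet a production showing (weight is at least 11): on (c) the weight is 13 less the opposing 3 gives net 10, which does not reach 11, so (c) does not meet the standard; on (d) the weight is 84 less the opposing 74 gives net 10, which does not reach 11, so (d) does not meet the standard.
  Not every element is met, so the policyholder fails to carry Stage 2.
So the insurer prevails.

insurer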